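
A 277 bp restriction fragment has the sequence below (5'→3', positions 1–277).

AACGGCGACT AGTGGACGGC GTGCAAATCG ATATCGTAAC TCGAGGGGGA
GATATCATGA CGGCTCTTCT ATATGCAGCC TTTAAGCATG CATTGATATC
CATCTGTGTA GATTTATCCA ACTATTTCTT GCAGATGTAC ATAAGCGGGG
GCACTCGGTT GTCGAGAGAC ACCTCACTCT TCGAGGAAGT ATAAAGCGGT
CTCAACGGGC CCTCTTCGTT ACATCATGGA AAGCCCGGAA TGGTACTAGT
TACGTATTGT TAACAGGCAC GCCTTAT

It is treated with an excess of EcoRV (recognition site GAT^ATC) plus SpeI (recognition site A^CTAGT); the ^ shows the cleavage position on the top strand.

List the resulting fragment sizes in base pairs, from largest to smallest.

148, 44, 32, 24, 21, 8 bp

EcoRV sites (GATATC) start at positions 30, 51, 95.
EcoRV cuts after base 3 of each site, so after positions 32, 53, 97.
SpeI sites (ACTAGT) start at positions 8, 245.
SpeI cuts after the first base of each site, so after positions 8, 245.
Combined cut positions: 8, 32, 53, 97, 245.
Linear molecule, 5 cuts → 6 fragments:
  1–8 → 8 bp
  9–32 → 24 bp
  33–53 → 21 bp
  54–97 → 44 bp
  98–245 → 148 bp
  246–277 → 32 bp
Sorted largest to smallest: 148, 44, 32, 24, 21, 8 bp.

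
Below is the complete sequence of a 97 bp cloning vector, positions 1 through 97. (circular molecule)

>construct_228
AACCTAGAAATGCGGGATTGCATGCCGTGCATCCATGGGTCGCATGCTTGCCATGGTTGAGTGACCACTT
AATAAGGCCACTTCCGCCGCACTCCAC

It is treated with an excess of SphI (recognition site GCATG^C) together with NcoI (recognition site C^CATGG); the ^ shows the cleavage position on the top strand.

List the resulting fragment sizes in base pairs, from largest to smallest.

SphI sites (GCATGC) start at positions 20, 42.
SphI cuts after base 5 of each site (before the last base), so after positions 24, 46.
NcoI sites (CCATGG) start at positions 33, 51.
NcoI cuts after the first base of each site, so after positions 33, 51.
Combined cut positions: 24, 33, 46, 51.
Circular molecule, 4 cuts → 4 fragments:
  25–33 → 9 bp
  34–46 → 13 bp
  47–51 → 5 bp
  52–97 then 1–24 → 46 + 24 = 70 bp
Sorted largest to smallest: 70, 13, 9, 5 bp.

70, 13, 9, 5 bp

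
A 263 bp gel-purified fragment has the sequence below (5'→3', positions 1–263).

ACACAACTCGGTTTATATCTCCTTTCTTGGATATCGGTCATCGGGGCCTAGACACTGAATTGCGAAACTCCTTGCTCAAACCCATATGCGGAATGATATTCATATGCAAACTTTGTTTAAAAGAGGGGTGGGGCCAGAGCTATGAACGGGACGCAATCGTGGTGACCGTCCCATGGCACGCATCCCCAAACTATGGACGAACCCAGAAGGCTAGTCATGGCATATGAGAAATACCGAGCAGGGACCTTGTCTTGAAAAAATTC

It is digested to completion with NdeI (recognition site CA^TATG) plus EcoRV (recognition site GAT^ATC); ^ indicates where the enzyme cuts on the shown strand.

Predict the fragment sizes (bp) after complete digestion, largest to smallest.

120, 52, 41, 32, 18 bp

NdeI sites (CATATG) start at positions 83, 101, 221.
NdeI cuts after base 2 of each site, so after positions 84, 102, 222.
The EcoRV site (GATATC) starts at position 30.
EcoRV cuts after base 3 of each site, so after position 32.
Combined cut positions: 32, 84, 102, 222.
Linear molecule, 4 cuts → 5 fragments:
  1–32 → 32 bp
  33–84 → 52 bp
  85–102 → 18 bp
  103–222 → 120 bp
  223–263 → 41 bp
Sorted largest to smallest: 120, 52, 41, 32, 18 bp.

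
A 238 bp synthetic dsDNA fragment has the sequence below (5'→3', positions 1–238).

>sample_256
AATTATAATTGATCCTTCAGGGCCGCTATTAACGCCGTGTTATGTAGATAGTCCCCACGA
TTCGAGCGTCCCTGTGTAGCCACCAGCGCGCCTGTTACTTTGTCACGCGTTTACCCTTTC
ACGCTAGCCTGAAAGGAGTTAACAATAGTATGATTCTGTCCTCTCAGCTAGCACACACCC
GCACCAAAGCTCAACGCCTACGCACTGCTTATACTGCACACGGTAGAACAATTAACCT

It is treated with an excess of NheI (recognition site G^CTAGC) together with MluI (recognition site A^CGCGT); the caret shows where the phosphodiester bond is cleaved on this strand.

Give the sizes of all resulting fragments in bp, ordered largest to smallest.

NheI sites (GCTAGC) start at positions 123, 167.
NheI cuts after the first base of each site, so after positions 123, 167.
The MluI site (ACGCGT) starts at position 105.
MluI cuts after the first base of each site, so after position 105.
Combined cut positions: 105, 123, 167.
Linear molecule, 3 cuts → 4 fragments:
  1–105 → 105 bp
  106–123 → 18 bp
  124–167 → 44 bp
  168–238 → 71 bp
Sorted largest to smallest: 105, 71, 44, 18 bp.

105, 71, 44, 18 bp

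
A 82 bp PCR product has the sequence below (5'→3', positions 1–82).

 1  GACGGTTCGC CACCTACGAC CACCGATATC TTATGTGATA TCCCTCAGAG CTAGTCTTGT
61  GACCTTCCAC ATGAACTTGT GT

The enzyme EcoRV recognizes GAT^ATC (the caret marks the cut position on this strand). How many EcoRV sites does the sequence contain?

2

GATATC occurs starting at positions 25, 37.
EcoRV cuts at 2 sites.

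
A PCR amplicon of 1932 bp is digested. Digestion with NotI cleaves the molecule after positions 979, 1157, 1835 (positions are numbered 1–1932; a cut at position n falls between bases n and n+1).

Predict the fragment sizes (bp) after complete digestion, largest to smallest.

Linear molecule, 3 cuts → 4 fragments:
  979 − 0 = 979 bp
  1157 − 979 = 178 bp
  1835 − 1157 = 678 bp
  1932 − 1835 = 97 bp
Sorted largest to smallest: 979, 678, 178, 97 bp.

979, 678, 178, 97 bp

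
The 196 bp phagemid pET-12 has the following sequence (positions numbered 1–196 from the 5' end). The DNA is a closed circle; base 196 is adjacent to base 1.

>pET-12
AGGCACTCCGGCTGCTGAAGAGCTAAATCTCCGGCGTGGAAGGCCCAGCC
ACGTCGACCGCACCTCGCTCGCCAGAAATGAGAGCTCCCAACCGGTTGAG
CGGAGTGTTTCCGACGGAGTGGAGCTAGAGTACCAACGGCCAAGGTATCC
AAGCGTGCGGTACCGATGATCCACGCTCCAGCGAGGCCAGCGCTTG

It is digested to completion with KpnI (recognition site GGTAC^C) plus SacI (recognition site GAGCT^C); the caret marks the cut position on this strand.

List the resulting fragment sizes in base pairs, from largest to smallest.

119, 77 bp

The KpnI site (GGTACC) starts at position 159.
KpnI cuts after base 5 of each site (before the last base), so after position 163.
The SacI site (GAGCTC) starts at position 82.
SacI cuts after base 5 of each site (before the last base), so after position 86.
Combined cut positions: 86, 163.
Circular molecule, 2 cuts → 2 fragments:
  87–163 → 77 bp
  164–196 then 1–86 → 33 + 86 = 119 bp
Sorted largest to smallest: 119, 77 bp.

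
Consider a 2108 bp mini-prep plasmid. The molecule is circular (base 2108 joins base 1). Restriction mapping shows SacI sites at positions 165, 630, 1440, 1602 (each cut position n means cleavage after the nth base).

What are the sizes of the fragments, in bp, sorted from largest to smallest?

810, 671, 465, 162 bp

Circular molecule, 4 cuts → 4 fragments:
  630 − 165 = 465 bp
  1440 − 630 = 810 bp
  1602 − 1440 = 162 bp
  wrap: 2108 − 1602 + 165 = 671 bp
Sorted largest to smallest: 810, 671, 465, 162 bp.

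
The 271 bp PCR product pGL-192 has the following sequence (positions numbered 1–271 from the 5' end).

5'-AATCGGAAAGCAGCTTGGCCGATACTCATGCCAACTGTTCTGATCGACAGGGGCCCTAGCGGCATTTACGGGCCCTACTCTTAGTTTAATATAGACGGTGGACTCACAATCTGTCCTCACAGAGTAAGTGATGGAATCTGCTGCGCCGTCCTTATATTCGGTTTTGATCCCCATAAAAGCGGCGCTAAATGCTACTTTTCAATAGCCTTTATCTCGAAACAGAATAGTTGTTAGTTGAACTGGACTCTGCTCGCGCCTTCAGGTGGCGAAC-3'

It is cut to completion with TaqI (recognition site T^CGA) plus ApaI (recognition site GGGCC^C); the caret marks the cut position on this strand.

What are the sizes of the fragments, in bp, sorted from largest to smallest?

TaqI sites (TCGA) start at positions 44, 214.
TaqI cuts after the first base of each site, so after positions 44, 214.
ApaI sites (GGGCCC) start at positions 51, 70.
ApaI cuts after base 5 of each site (before the last base), so after positions 55, 74.
Combined cut positions: 44, 55, 74, 214.
Linear molecule, 4 cuts → 5 fragments:
  1–44 → 44 bp
  45–55 → 11 bp
  56–74 → 19 bp
  75–214 → 140 bp
  215–271 → 57 bp
Sorted largest to smallest: 140, 57, 44, 19, 11 bp.

140, 57, 44, 19, 11 bp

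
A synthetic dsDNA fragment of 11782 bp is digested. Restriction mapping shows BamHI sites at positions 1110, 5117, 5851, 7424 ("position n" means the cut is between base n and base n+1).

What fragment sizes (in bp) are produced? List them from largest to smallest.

4358, 4007, 1573, 1110, 734 bp

Linear molecule, 4 cuts → 5 fragments:
  1110 − 0 = 1110 bp
  5117 − 1110 = 4007 bp
  5851 − 5117 = 734 bp
  7424 − 5851 = 1573 bp
  11782 − 7424 = 4358 bp
Sorted largest to smallest: 4358, 4007, 1573, 1110, 734 bp.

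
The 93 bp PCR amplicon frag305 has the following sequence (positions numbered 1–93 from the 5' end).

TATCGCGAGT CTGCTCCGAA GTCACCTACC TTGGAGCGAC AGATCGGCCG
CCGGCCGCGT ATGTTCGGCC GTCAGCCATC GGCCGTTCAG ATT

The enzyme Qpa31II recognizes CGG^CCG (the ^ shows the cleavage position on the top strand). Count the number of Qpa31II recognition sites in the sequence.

CGGCCG occurs starting at positions 45, 52, 66, 80.
Qpa31II cuts at 4 sites.

4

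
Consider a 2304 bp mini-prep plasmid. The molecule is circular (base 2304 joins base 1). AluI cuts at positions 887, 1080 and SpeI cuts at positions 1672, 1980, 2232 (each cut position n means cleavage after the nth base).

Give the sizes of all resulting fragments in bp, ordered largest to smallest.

959, 592, 308, 252, 193 bp

Combined cut positions (sorted): 887, 1080, 1672, 1980, 2232.
Circular molecule, 5 cuts → 5 fragments:
  1080 − 887 = 193 bp
  1672 − 1080 = 592 bp
  1980 − 1672 = 308 bp
  2232 − 1980 = 252 bp
  wrap: 2304 − 2232 + 887 = 959 bp
Sorted largest to smallest: 959, 592, 308, 252, 193 bp.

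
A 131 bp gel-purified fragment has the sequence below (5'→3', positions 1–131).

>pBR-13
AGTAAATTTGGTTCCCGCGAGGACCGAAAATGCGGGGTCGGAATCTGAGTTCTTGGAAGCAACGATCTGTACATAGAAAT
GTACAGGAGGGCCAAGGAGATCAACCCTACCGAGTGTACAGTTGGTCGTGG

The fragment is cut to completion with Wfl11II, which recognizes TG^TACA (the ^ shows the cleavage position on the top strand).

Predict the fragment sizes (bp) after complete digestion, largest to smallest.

69, 35, 15, 12 bp

Wfl11II sites (TGTACA) start at positions 68, 80, 115.
Wfl11II cuts after base 2 of each site, so after positions 69, 81, 116.
Linear molecule, 3 cuts → 4 fragments:
  1–69 → 69 bp
  70–81 → 12 bp
  82–116 → 35 bp
  117–131 → 15 bp
Sorted largest to smallest: 69, 35, 15, 12 bp.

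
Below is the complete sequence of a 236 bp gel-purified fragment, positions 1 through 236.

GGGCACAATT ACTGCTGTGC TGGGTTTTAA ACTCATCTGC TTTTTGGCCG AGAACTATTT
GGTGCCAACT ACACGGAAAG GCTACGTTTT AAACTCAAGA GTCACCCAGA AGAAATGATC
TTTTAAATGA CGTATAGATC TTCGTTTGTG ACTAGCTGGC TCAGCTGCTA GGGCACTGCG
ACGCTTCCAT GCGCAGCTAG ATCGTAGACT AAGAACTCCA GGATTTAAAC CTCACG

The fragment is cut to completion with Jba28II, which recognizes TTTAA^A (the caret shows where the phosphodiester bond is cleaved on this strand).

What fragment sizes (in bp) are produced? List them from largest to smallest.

102, 62, 34, 30, 8 bp

Jba28II sites (TTTAAA) start at positions 26, 88, 122, 224.
Jba28II cuts after base 5 of each site (before the last base), so after positions 30, 92, 126, 228.
Linear molecule, 4 cuts → 5 fragments:
  1–30 → 30 bp
  31–92 → 62 bp
  93–126 → 34 bp
  127–228 → 102 bp
  229–236 → 8 bp
Sorted largest to smallest: 102, 62, 34, 30, 8 bp.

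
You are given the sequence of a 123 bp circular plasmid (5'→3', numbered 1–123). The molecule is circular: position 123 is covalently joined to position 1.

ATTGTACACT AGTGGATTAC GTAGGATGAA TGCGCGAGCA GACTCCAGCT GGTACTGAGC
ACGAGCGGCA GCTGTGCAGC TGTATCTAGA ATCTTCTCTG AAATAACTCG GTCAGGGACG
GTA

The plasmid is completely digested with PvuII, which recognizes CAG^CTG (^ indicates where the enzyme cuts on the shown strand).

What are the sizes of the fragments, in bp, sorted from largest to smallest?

PvuII sites (CAGCTG) start at positions 46, 69, 77.
PvuII cuts after base 3 of each site, so after positions 48, 71, 79.
Circular molecule, 3 cuts → 3 fragments:
  49–71 → 23 bp
  72–79 → 8 bp
  80–123 then 1–48 → 44 + 48 = 92 bp
Sorted largest to smallest: 92, 23, 8 bp.

92, 23, 8 bp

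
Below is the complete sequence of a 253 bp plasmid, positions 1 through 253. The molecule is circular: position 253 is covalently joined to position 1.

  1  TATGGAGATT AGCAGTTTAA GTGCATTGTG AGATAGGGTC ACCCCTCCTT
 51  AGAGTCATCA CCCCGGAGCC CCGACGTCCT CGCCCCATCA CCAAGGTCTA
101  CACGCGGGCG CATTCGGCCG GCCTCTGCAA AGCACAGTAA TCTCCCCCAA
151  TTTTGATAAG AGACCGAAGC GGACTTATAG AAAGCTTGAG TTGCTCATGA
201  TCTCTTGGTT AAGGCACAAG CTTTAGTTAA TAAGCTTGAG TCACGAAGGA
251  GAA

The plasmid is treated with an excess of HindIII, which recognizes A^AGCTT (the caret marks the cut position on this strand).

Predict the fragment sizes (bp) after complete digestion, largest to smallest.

HindIII sites (AAGCTT) start at positions 182, 218, 232.
HindIII cuts after the first base of each site, so after positions 182, 218, 232.
Circular molecule, 3 cuts → 3 fragments:
  183–218 → 36 bp
  219–232 → 14 bp
  233–253 then 1–182 → 21 + 182 = 203 bp
Sorted largest to smallest: 203, 36, 14 bp.

203, 36, 14 bp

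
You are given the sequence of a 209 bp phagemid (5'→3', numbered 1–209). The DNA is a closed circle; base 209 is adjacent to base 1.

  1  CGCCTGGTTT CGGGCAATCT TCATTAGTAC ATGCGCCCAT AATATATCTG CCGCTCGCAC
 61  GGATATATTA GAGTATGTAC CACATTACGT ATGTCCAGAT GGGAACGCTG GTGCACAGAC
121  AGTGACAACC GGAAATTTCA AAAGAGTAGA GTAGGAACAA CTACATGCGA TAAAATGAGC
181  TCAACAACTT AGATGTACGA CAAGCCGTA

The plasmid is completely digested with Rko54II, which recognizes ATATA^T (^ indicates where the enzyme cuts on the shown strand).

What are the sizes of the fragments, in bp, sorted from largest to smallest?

Rko54II sites (ATATAT) start at positions 42, 63.
Rko54II cuts after base 5 of each site (before the last base), so after positions 46, 67.
Circular molecule, 2 cuts → 2 fragments:
  47–67 → 21 bp
  68–209 then 1–46 → 142 + 46 = 188 bp
Sorted largest to smallest: 188, 21 bp.

188, 21 bp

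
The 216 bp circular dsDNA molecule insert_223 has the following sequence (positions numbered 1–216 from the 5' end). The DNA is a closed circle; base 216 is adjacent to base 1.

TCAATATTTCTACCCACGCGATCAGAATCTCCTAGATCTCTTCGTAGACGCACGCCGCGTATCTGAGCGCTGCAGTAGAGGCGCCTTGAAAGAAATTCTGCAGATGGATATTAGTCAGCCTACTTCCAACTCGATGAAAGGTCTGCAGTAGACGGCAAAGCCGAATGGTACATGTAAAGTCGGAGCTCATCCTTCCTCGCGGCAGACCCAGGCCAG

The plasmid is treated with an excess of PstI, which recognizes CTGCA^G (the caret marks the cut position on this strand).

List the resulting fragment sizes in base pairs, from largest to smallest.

PstI sites (CTGCAG) start at positions 70, 98, 143.
PstI cuts after base 5 of each site (before the last base), so after positions 74, 102, 147.
Circular molecule, 3 cuts → 3 fragments:
  75–102 → 28 bp
  103–147 → 45 bp
  148–216 then 1–74 → 69 + 74 = 143 bp
Sorted largest to smallest: 143, 45, 28 bp.

143, 45, 28 bp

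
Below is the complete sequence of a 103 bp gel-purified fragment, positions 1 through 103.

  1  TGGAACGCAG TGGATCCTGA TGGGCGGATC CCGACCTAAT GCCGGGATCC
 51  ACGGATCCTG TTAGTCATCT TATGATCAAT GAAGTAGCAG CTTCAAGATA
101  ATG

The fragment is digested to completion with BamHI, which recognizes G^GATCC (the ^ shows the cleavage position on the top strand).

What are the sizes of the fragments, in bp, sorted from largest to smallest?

50, 19, 14, 12, 8 bp

BamHI sites (GGATCC) start at positions 12, 26, 45, 53.
BamHI cuts after the first base of each site, so after positions 12, 26, 45, 53.
Linear molecule, 4 cuts → 5 fragments:
  1–12 → 12 bp
  13–26 → 14 bp
  27–45 → 19 bp
  46–53 → 8 bp
  54–103 → 50 bp
Sorted largest to smallest: 50, 19, 14, 12, 8 bp.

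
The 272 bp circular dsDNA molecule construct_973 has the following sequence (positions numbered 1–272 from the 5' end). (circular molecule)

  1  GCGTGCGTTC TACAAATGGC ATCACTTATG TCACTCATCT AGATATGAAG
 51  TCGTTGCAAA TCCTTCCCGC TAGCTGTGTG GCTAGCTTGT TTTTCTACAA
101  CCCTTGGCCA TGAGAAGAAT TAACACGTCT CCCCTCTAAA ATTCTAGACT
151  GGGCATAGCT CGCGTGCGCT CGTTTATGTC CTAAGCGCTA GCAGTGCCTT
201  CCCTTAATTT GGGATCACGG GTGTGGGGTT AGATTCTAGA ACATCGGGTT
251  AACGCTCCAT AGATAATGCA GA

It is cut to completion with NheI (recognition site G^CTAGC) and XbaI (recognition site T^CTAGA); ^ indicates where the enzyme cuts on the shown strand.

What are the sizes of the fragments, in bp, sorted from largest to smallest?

75, 62, 48, 44, 31, 12 bp

NheI sites (GCTAGC) start at positions 69, 81, 187.
NheI cuts after the first base of each site, so after positions 69, 81, 187.
XbaI sites (TCTAGA) start at positions 38, 143, 235.
XbaI cuts after the first base of each site, so after positions 38, 143, 235.
Combined cut positions: 38, 69, 81, 143, 187, 235.
Circular molecule, 6 cuts → 6 fragments:
  39–69 → 31 bp
  70–81 → 12 bp
  82–143 → 62 bp
  144–187 → 44 bp
  188–235 → 48 bp
  236–272 then 1–38 → 37 + 38 = 75 bp
Sorted largest to smallest: 75, 62, 48, 44, 31, 12 bp.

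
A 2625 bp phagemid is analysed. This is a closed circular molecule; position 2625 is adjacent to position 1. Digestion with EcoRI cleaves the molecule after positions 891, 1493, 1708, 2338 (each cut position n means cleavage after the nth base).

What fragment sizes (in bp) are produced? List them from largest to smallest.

1178, 630, 602, 215 bp

Circular molecule, 4 cuts → 4 fragments:
  1493 − 891 = 602 bp
  1708 − 1493 = 215 bp
  2338 − 1708 = 630 bp
  wrap: 2625 − 2338 + 891 = 1178 bp
Sorted largest to smallest: 1178, 630, 602, 215 bp.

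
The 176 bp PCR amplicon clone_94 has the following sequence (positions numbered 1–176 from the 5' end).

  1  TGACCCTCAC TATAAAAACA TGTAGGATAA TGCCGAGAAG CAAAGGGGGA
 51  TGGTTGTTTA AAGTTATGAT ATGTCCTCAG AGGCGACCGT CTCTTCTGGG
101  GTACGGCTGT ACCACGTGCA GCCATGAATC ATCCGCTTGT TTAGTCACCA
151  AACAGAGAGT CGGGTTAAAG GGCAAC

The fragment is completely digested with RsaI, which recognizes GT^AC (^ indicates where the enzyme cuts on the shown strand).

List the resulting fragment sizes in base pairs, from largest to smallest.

RsaI sites (GTAC) start at positions 101, 109.
RsaI cuts after base 2 of each site, so after positions 102, 110.
Linear molecule, 2 cuts → 3 fragments:
  1–102 → 102 bp
  103–110 → 8 bp
  111–176 → 66 bp
Sorted largest to smallest: 102, 66, 8 bp.

102, 66, 8 bp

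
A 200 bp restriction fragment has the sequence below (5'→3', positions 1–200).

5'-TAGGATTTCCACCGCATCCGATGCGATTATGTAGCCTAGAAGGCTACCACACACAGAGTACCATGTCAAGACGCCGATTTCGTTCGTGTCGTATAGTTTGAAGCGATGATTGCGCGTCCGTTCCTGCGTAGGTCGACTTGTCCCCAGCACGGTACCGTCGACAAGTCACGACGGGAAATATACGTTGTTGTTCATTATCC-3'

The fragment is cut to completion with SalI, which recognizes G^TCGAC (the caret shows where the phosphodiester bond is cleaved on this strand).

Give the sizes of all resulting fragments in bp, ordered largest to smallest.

132, 43, 25 bp

SalI sites (GTCGAC) start at positions 132, 157.
SalI cuts after the first base of each site, so after positions 132, 157.
Linear molecule, 2 cuts → 3 fragments:
  1–132 → 132 bp
  133–157 → 25 bp
  158–200 → 43 bp
Sorted largest to smallest: 132, 43, 25 bp.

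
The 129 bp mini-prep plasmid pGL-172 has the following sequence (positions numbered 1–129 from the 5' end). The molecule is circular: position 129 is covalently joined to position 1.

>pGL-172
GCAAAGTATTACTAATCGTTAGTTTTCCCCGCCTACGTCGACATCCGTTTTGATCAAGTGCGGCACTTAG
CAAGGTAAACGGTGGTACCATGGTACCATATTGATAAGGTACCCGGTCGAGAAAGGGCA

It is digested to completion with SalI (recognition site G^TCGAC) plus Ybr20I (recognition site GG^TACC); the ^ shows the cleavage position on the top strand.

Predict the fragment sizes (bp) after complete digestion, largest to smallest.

57, 48, 16, 8 bp

The SalI site (GTCGAC) starts at position 37.
SalI cuts after the first base of each site, so after position 37.
Ybr20I sites (GGTACC) start at positions 84, 92, 108.
Ybr20I cuts after base 2 of each site, so after positions 85, 93, 109.
Combined cut positions: 37, 85, 93, 109.
Circular molecule, 4 cuts → 4 fragments:
  38–85 → 48 bp
  86–93 → 8 bp
  94–109 → 16 bp
  110–129 then 1–37 → 20 + 37 = 57 bp
Sorted largest to smallest: 57, 48, 16, 8 bp.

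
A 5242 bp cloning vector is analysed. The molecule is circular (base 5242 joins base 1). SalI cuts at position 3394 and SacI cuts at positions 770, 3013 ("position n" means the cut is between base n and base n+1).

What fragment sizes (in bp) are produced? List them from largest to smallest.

Combined cut positions (sorted): 770, 3013, 3394.
Circular molecule, 3 cuts → 3 fragments:
  3013 − 770 = 2243 bp
  3394 − 3013 = 381 bp
  wrap: 5242 − 3394 + 770 = 2618 bp
Sorted largest to smallest: 2618, 2243, 381 bp.

2618, 2243, 381 bp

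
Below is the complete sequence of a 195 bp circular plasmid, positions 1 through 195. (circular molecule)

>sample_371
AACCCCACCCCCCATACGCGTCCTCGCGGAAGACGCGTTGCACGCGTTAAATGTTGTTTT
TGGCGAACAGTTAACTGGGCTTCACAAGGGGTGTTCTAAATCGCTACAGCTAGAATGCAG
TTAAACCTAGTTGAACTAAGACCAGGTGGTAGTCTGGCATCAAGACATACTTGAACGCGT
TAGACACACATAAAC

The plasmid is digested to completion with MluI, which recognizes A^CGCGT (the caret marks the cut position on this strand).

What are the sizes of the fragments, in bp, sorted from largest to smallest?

133, 36, 17, 9 bp

MluI sites (ACGCGT) start at positions 16, 33, 42, 175.
MluI cuts after the first base of each site, so after positions 16, 33, 42, 175.
Circular molecule, 4 cuts → 4 fragments:
  17–33 → 17 bp
  34–42 → 9 bp
  43–175 → 133 bp
  176–195 then 1–16 → 20 + 16 = 36 bp
Sorted largest to smallest: 133, 36, 17, 9 bp.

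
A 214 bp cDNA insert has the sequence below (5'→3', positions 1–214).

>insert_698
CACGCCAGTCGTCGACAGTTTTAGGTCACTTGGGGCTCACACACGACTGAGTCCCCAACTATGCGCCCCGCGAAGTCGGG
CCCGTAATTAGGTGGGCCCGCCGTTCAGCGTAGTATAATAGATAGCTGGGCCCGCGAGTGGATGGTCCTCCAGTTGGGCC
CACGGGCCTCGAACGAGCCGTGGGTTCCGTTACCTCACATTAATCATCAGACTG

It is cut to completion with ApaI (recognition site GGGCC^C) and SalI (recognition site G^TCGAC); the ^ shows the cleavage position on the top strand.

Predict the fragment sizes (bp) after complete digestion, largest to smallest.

71, 54, 34, 28, 16, 11 bp

ApaI sites (GGGCCC) start at positions 78, 94, 128, 156.
ApaI cuts after base 5 of each site (before the last base), so after positions 82, 98, 132, 160.
The SalI site (GTCGAC) starts at position 11.
SalI cuts after the first base of each site, so after position 11.
Combined cut positions: 11, 82, 98, 132, 160.
Linear molecule, 5 cuts → 6 fragments:
  1–11 → 11 bp
  12–82 → 71 bp
  83–98 → 16 bp
  99–132 → 34 bp
  133–160 → 28 bp
  161–214 → 54 bp
Sorted largest to smallest: 71, 54, 34, 28, 16, 11 bp.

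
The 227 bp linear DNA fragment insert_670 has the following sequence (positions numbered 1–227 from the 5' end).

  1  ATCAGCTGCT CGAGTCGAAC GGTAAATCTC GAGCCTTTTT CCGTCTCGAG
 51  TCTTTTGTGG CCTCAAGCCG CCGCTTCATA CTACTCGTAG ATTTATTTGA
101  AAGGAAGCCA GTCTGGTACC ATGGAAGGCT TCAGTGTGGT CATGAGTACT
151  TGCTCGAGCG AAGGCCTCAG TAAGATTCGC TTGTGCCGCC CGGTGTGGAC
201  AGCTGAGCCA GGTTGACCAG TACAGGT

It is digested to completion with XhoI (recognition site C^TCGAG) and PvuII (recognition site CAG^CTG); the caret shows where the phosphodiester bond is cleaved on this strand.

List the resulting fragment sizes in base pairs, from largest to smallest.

108, 49, 25, 19, 17, 5, 4 bp

XhoI sites (CTCGAG) start at positions 9, 28, 45, 153.
XhoI cuts after the first base of each site, so after positions 9, 28, 45, 153.
PvuII sites (CAGCTG) start at positions 3, 200.
PvuII cuts after base 3 of each site, so after positions 5, 202.
Combined cut positions: 5, 9, 28, 45, 153, 202.
Linear molecule, 6 cuts → 7 fragments:
  1–5 → 5 bp
  6–9 → 4 bp
  10–28 → 19 bp
  29–45 → 17 bp
  46–153 → 108 bp
  154–202 → 49 bp
  203–227 → 25 bp
Sorted largest to smallest: 108, 49, 25, 19, 17, 5, 4 bp.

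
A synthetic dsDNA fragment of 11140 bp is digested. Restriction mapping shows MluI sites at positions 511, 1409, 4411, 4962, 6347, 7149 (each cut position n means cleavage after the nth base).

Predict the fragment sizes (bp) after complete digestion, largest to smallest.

3991, 3002, 1385, 898, 802, 551, 511 bp

Linear molecule, 6 cuts → 7 fragments:
  511 − 0 = 511 bp
  1409 − 511 = 898 bp
  4411 − 1409 = 3002 bp
  4962 − 4411 = 551 bp
  6347 − 4962 = 1385 bp
  7149 − 6347 = 802 bp
  11140 − 7149 = 3991 bp
Sorted largest to smallest: 3991, 3002, 1385, 898, 802, 551, 511 bp.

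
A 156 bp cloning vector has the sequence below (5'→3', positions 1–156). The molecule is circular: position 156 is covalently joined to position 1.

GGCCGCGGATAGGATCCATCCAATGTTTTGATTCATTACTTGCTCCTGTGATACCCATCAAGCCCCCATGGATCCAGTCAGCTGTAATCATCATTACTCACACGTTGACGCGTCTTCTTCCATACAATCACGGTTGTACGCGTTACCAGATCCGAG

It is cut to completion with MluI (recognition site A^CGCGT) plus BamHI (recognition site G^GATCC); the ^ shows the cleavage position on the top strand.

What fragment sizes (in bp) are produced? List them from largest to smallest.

MluI sites (ACGCGT) start at positions 108, 138.
MluI cuts after the first base of each site, so after positions 108, 138.
BamHI sites (GGATCC) start at positions 12, 70.
BamHI cuts after the first base of each site, so after positions 12, 70.
Combined cut positions: 12, 70, 108, 138.
Circular molecule, 4 cuts → 4 fragments:
  13–70 → 58 bp
  71–108 → 38 bp
  109–138 → 30 bp
  139–156 then 1–12 → 18 + 12 = 30 bp
Sorted largest to smallest: 58, 38, 30, 30 bp.

58, 38, 30, 30 bp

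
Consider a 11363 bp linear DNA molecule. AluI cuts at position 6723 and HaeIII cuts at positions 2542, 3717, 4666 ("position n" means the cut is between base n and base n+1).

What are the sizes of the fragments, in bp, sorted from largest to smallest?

4640, 2542, 2057, 1175, 949 bp

Combined cut positions (sorted): 2542, 3717, 4666, 6723.
Linear molecule, 4 cuts → 5 fragments:
  2542 − 0 = 2542 bp
  3717 − 2542 = 1175 bp
  4666 − 3717 = 949 bp
  6723 − 4666 = 2057 bp
  11363 − 6723 = 4640 bp
Sorted largest to smallest: 4640, 2542, 2057, 1175, 949 bp.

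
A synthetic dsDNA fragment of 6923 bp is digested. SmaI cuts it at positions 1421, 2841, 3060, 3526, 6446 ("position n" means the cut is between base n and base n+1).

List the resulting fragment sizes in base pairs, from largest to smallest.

Linear molecule, 5 cuts → 6 fragments:
  1421 − 0 = 1421 bp
  2841 − 1421 = 1420 bp
  3060 − 2841 = 219 bp
  3526 − 3060 = 466 bp
  6446 − 3526 = 2920 bp
  6923 − 6446 = 477 bp
Sorted largest to smallest: 2920, 1421, 1420, 477, 466, 219 bp.

2920, 1421, 1420, 477, 466, 219 bp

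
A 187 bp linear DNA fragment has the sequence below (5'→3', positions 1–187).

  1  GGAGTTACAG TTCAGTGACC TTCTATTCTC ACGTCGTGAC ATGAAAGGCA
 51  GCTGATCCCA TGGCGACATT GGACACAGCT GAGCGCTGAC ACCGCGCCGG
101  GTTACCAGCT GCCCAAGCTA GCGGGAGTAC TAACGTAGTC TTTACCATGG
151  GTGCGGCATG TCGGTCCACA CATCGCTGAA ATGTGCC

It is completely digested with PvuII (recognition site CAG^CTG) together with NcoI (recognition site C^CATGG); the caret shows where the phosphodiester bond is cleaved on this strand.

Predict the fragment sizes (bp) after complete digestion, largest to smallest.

51, 42, 37, 30, 20, 7 bp

PvuII sites (CAGCTG) start at positions 49, 76, 106.
PvuII cuts after base 3 of each site, so after positions 51, 78, 108.
NcoI sites (CCATGG) start at positions 58, 145.
NcoI cuts after the first base of each site, so after positions 58, 145.
Combined cut positions: 51, 58, 78, 108, 145.
Linear molecule, 5 cuts → 6 fragments:
  1–51 → 51 bp
  52–58 → 7 bp
  59–78 → 20 bp
  79–108 → 30 bp
  109–145 → 37 bp
  146–187 → 42 bp
Sorted largest to smallest: 51, 42, 37, 30, 20, 7 bp.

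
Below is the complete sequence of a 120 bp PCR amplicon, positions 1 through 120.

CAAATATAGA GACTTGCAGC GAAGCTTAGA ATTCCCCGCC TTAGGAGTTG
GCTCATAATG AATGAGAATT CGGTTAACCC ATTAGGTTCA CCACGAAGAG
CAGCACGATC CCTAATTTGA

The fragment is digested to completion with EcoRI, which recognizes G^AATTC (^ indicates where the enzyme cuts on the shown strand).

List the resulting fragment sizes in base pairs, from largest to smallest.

54, 37, 29 bp

EcoRI sites (GAATTC) start at positions 29, 66.
EcoRI cuts after the first base of each site, so after positions 29, 66.
Linear molecule, 2 cuts → 3 fragments:
  1–29 → 29 bp
  30–66 → 37 bp
  67–120 → 54 bp
Sorted largest to smallest: 54, 37, 29 bp.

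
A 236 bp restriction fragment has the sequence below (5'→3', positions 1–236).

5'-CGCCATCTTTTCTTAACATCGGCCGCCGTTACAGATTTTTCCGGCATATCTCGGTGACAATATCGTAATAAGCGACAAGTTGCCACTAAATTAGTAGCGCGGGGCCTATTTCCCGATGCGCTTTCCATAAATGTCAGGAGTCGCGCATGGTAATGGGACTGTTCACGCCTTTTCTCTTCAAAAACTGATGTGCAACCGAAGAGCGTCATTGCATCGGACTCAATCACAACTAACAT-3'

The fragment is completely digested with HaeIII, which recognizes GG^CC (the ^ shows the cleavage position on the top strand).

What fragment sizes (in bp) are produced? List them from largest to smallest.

HaeIII sites (GGCC) start at positions 21, 103.
HaeIII cuts after base 2 of each site, so after positions 22, 104.
Linear molecule, 2 cuts → 3 fragments:
  1–22 → 22 bp
  23–104 → 82 bp
  105–236 → 132 bp
Sorted largest to smallest: 132, 82, 22 bp.

132, 82, 22 bp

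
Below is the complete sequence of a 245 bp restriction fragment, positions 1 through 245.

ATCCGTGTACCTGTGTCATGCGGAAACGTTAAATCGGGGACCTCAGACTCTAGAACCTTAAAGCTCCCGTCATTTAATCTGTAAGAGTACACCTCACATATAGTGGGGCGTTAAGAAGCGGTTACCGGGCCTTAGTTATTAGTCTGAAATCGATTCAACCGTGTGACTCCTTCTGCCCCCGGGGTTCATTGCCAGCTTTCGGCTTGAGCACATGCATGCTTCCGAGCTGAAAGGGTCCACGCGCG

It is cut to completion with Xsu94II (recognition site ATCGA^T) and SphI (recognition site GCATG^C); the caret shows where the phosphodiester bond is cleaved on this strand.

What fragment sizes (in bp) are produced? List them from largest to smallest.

153, 65, 27 bp

The Xsu94II site (ATCGAT) starts at position 149.
Xsu94II cuts after base 5 of each site (before the last base), so after position 153.
The SphI site (GCATGC) starts at position 214.
SphI cuts after base 5 of each site (before the last base), so after position 218.
Combined cut positions: 153, 218.
Linear molecule, 2 cuts → 3 fragments:
  1–153 → 153 bp
  154–218 → 65 bp
  219–245 → 27 bp
Sorted largest to smallest: 153, 65, 27 bp.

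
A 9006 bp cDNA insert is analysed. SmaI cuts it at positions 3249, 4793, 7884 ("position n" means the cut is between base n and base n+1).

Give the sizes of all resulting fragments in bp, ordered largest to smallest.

3249, 3091, 1544, 1122 bp

Linear molecule, 3 cuts → 4 fragments:
  3249 − 0 = 3249 bp
  4793 − 3249 = 1544 bp
  7884 − 4793 = 3091 bp
  9006 − 7884 = 1122 bp
Sorted largest to smallest: 3249, 3091, 1544, 1122 bp.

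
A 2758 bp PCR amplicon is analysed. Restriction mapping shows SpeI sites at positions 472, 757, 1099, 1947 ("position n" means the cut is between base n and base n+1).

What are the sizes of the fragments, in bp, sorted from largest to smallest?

Linear molecule, 4 cuts → 5 fragments:
  472 − 0 = 472 bp
  757 − 472 = 285 bp
  1099 − 757 = 342 bp
  1947 − 1099 = 848 bp
  2758 − 1947 = 811 bp
Sorted largest to smallest: 848, 811, 472, 342, 285 bp.

848, 811, 472, 342, 285 bp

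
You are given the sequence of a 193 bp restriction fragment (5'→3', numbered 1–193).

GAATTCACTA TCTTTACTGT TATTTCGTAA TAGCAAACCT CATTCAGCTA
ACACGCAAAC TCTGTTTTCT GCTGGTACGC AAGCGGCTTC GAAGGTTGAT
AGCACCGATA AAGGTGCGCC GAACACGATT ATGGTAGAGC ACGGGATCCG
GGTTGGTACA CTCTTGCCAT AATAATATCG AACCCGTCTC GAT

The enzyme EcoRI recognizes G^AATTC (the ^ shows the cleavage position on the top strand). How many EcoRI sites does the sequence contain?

GAATTC occurs starting at position 1.
EcoRI cuts at 1 site.

1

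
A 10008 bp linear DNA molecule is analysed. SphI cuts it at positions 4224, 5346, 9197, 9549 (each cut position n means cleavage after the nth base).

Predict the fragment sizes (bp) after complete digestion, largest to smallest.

Linear molecule, 4 cuts → 5 fragments:
  4224 − 0 = 4224 bp
  5346 − 4224 = 1122 bp
  9197 − 5346 = 3851 bp
  9549 − 9197 = 352 bp
  10008 − 9549 = 459 bp
Sorted largest to smallest: 4224, 3851, 1122, 459, 352 bp.

4224, 3851, 1122, 459, 352 bp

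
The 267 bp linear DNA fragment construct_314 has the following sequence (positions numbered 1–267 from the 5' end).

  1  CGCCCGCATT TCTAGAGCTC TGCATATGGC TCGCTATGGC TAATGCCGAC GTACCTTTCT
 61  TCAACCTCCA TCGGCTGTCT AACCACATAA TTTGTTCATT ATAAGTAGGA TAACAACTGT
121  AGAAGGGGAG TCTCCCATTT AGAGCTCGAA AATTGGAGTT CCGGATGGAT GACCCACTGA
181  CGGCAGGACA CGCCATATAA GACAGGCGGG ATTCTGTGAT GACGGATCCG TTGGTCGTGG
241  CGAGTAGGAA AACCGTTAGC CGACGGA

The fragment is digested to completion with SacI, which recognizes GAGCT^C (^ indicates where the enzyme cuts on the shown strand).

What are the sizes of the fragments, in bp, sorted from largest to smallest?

SacI sites (GAGCTC) start at positions 15, 142.
SacI cuts after base 5 of each site (before the last base), so after positions 19, 146.
Linear molecule, 2 cuts → 3 fragments:
  1–19 → 19 bp
  20–146 → 127 bp
  147–267 → 121 bp
Sorted largest to smallest: 127, 121, 19 bp.

127, 121, 19 bp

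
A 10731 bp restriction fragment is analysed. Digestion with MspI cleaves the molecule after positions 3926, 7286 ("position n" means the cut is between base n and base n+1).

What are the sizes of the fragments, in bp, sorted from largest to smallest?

Linear molecule, 2 cuts → 3 fragments:
  3926 − 0 = 3926 bp
  7286 − 3926 = 3360 bp
  10731 − 7286 = 3445 bp
Sorted largest to smallest: 3926, 3445, 3360 bp.

3926, 3445, 3360 bp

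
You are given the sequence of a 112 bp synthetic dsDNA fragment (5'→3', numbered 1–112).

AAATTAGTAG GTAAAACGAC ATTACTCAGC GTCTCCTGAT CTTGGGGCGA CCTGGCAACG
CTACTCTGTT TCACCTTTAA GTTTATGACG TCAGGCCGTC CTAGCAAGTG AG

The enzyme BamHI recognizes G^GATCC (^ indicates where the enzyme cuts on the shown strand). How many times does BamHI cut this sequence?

0

No occurrence of GGATCC is present in the sequence.
BamHI does not cut: 0 sites.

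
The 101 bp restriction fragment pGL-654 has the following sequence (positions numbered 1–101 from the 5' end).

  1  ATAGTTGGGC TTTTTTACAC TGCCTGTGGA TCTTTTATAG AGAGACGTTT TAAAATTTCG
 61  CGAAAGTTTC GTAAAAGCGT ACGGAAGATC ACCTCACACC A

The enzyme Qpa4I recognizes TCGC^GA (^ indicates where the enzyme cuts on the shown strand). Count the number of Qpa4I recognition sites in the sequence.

1

TCGCGA occurs starting at position 58.
Qpa4I cuts at 1 site.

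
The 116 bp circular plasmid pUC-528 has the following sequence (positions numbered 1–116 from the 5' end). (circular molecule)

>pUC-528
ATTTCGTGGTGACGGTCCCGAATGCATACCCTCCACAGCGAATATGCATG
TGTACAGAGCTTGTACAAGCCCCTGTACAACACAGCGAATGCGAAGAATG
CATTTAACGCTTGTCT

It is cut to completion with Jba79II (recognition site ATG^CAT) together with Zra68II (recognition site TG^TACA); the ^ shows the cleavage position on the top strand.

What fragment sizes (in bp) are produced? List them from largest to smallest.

Jba79II sites (ATGCAT) start at positions 22, 44, 98.
Jba79II cuts after base 3 of each site, so after positions 24, 46, 100.
Zra68II sites (TGTACA) start at positions 51, 62, 74.
Zra68II cuts after base 2 of each site, so after positions 52, 63, 75.
Combined cut positions: 24, 46, 52, 63, 75, 100.
Circular molecule, 6 cuts → 6 fragments:
  25–46 → 22 bp
  47–52 → 6 bp
  53–63 → 11 bp
  64–75 → 12 bp
  76–100 → 25 bp
  101–116 then 1–24 → 16 + 24 = 40 bp
Sorted largest to smallest: 40, 25, 22, 12, 11, 6 bp.

40, 25, 22, 12, 11, 6 bp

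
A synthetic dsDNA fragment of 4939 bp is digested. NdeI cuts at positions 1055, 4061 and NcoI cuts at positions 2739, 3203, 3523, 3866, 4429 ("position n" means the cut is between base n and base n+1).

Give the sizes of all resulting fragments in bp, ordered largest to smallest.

1684, 1055, 510, 464, 368, 343, 320, 195 bp

Combined cut positions (sorted): 1055, 2739, 3203, 3523, 3866, 4061, 4429.
Linear molecule, 7 cuts → 8 fragments:
  1055 − 0 = 1055 bp
  2739 − 1055 = 1684 bp
  3203 − 2739 = 464 bp
  3523 − 3203 = 320 bp
  3866 − 3523 = 343 bp
  4061 − 3866 = 195 bp
  4429 − 4061 = 368 bp
  4939 − 4429 = 510 bp
Sorted largest to smallest: 1684, 1055, 510, 464, 368, 343, 320, 195 bp.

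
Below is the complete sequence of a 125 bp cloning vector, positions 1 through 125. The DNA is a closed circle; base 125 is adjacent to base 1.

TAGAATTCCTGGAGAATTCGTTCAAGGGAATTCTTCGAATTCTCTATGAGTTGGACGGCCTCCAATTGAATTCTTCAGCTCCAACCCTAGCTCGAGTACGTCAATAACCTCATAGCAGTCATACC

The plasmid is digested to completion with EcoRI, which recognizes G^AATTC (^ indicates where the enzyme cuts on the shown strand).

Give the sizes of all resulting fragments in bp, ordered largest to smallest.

60, 31, 14, 11, 9 bp

EcoRI sites (GAATTC) start at positions 3, 14, 28, 37, 68.
EcoRI cuts after the first base of each site, so after positions 3, 14, 28, 37, 68.
Circular molecule, 5 cuts → 5 fragments:
  4–14 → 11 bp
  15–28 → 14 bp
  29–37 → 9 bp
  38–68 → 31 bp
  69–125 then 1–3 → 57 + 3 = 60 bp
Sorted largest to smallest: 60, 31, 14, 11, 9 bp.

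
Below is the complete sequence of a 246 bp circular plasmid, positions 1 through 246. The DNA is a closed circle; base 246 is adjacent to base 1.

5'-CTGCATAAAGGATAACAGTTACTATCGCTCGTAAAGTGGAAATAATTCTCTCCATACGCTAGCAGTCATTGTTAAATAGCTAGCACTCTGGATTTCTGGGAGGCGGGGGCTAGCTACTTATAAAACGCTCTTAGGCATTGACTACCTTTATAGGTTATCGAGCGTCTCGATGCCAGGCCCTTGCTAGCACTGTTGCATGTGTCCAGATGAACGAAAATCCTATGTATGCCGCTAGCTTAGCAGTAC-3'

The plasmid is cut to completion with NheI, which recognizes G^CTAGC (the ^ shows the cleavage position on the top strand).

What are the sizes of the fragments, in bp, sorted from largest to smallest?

NheI sites (GCTAGC) start at positions 58, 79, 109, 183, 231.
NheI cuts after the first base of each site, so after positions 58, 79, 109, 183, 231.
Circular molecule, 5 cuts → 5 fragments:
  59–79 → 21 bp
  80–109 → 30 bp
  110–183 → 74 bp
  184–231 → 48 bp
  232–246 then 1–58 → 15 + 58 = 73 bp
Sorted largest to smallest: 74, 73, 48, 30, 21 bp.

74, 73, 48, 30, 21 bp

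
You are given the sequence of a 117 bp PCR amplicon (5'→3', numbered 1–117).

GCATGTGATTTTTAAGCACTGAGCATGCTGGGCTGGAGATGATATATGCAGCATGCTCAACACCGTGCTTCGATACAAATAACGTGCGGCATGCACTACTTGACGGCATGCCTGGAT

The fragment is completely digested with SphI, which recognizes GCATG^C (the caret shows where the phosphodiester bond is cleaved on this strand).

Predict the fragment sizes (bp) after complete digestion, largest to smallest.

38, 28, 27, 17, 7 bp

SphI sites (GCATGC) start at positions 23, 51, 89, 106.
SphI cuts after base 5 of each site (before the last base), so after positions 27, 55, 93, 110.
Linear molecule, 4 cuts → 5 fragments:
  1–27 → 27 bp
  28–55 → 28 bp
  56–93 → 38 bp
  94–110 → 17 bp
  111–117 → 7 bp
Sorted largest to smallest: 38, 28, 27, 17, 7 bp.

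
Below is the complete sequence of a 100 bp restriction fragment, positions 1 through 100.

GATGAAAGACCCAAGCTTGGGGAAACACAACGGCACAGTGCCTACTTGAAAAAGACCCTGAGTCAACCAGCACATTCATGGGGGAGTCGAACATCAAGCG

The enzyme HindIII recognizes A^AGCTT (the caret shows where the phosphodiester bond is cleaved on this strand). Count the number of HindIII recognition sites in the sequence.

AAGCTT occurs starting at position 13.
HindIII cuts at 1 site.

1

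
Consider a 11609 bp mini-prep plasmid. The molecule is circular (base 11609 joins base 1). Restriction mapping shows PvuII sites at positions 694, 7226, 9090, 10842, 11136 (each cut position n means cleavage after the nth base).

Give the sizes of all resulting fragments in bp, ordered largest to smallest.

6532, 1864, 1752, 1167, 294 bp

Circular molecule, 5 cuts → 5 fragments:
  7226 − 694 = 6532 bp
  9090 − 7226 = 1864 bp
  10842 − 9090 = 1752 bp
  11136 − 10842 = 294 bp
  wrap: 11609 − 11136 + 694 = 1167 bp
Sorted largest to smallest: 6532, 1864, 1752, 1167, 294 bp.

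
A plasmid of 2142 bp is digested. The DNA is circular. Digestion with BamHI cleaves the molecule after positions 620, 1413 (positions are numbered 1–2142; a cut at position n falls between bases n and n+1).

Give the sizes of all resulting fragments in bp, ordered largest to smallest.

1349, 793 bp

Circular molecule, 2 cuts → 2 fragments:
  1413 − 620 = 793 bp
  wrap: 2142 − 1413 + 620 = 1349 bp
Sorted largest to smallest: 1349, 793 bp.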